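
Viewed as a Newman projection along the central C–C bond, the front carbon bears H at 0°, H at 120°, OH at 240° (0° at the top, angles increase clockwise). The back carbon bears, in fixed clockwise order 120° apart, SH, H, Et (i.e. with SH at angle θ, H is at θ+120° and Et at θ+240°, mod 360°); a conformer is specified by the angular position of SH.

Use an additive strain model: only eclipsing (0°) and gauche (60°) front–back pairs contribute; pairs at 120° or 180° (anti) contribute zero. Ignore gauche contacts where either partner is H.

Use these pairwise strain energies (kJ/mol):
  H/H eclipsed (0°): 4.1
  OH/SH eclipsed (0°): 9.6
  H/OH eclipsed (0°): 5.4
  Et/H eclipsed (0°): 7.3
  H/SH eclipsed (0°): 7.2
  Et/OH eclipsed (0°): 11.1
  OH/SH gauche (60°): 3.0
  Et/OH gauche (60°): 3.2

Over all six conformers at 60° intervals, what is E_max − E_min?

SH at 0° (eclipsed): H(0°)/SH(0°) eclipsed 7.2; H(120°)/H(120°) eclipsed 4.1; OH(240°)/Et(240°) eclipsed 11.1 → 22.4 kJ/mol.
SH at 60° (staggered): OH(240°)/Et(300°) gauche 3.2 → 3.2 kJ/mol.
SH at 120° (eclipsed): H(0°)/Et(0°) eclipsed 7.3; H(120°)/SH(120°) eclipsed 7.2; OH(240°)/H(240°) eclipsed 5.4 → 19.9 kJ/mol.
SH at 180° (staggered): OH(240°)/SH(180°) gauche 3.0 → 3.0 kJ/mol.
SH at 240° (eclipsed): H(0°)/H(0°) eclipsed 4.1; H(120°)/Et(120°) eclipsed 7.3; OH(240°)/SH(240°) eclipsed 9.6 → 21.0 kJ/mol.
SH at 300° (staggered): OH(240°)/SH(300°) gauche 3.0; OH(240°)/Et(180°) gauche 3.2 → 6.2 kJ/mol.
Max at 0° (22.4 kJ/mol), min at 180° (3.0 kJ/mol); barrier = 19.4 kJ/mol.

19.4 kJ/mol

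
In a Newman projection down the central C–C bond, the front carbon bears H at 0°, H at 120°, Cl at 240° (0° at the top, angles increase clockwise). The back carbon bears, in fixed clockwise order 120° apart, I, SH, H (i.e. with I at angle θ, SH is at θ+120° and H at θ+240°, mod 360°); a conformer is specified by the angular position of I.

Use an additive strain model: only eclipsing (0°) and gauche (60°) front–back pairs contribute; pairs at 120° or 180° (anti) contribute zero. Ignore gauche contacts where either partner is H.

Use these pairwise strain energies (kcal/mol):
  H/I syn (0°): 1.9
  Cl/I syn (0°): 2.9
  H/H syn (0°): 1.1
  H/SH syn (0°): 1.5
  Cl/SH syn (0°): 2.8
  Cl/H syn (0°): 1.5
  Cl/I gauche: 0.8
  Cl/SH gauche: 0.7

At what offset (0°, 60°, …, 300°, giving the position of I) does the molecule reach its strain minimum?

60°

I at 0° (eclipsed): H(0°)/I(0°) eclipsed 1.9; H(120°)/SH(120°) eclipsed 1.5; Cl(240°)/H(240°) eclipsed 1.5 → 4.9 kcal/mol.
I at 60° (staggered): Cl(240°)/SH(180°) gauche 0.7 → 0.7 kcal/mol.
I at 120° (eclipsed): H(0°)/H(0°) eclipsed 1.1; H(120°)/I(120°) eclipsed 1.9; Cl(240°)/SH(240°) eclipsed 2.8 → 5.8 kcal/mol.
I at 180° (staggered): Cl(240°)/I(180°) gauche 0.8; Cl(240°)/SH(300°) gauche 0.7 → 1.5 kcal/mol.
I at 240° (eclipsed): H(0°)/SH(0°) eclipsed 1.5; H(120°)/H(120°) eclipsed 1.1; Cl(240°)/I(240°) eclipsed 2.9 → 5.5 kcal/mol.
I at 300° (staggered): Cl(240°)/I(300°) gauche 0.8 → 0.8 kcal/mol.
The minimum (0.7 kcal/mol) occurs with I at 60°.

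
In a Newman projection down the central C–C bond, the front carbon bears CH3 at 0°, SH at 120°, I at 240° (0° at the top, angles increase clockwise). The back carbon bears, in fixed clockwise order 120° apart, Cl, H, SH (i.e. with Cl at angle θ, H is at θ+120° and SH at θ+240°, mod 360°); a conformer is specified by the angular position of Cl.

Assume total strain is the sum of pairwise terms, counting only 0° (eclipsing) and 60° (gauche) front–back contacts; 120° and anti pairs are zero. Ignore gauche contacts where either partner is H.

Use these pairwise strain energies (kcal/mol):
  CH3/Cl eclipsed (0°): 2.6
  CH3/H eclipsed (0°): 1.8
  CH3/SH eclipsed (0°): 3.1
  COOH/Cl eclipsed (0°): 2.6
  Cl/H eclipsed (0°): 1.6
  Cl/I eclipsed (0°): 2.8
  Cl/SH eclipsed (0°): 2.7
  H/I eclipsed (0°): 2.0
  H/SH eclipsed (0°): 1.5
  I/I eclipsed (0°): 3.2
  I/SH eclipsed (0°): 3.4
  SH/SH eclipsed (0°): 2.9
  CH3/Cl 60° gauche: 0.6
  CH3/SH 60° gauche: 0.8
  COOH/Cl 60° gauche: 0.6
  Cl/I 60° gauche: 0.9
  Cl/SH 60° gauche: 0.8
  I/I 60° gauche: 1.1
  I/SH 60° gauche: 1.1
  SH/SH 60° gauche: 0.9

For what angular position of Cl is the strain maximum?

Cl at 0° (eclipsed): CH3–Cl eclipsed, SH–H eclipsed, I–SH eclipsed; 2.6 + 1.5 + 3.4 = 7.5 kcal/mol.
Cl at 60° (staggered): CH3–Cl gauche, CH3–SH gauche, SH–Cl gauche, I–SH gauche; 0.6 + 0.8 + 0.8 + 1.1 = 3.3 kcal/mol.
Cl at 120° (eclipsed): CH3–SH eclipsed, SH–Cl eclipsed, I–H eclipsed; 3.1 + 2.7 + 2.0 = 7.8 kcal/mol.
Cl at 180° (staggered): CH3–SH gauche, SH–Cl gauche, SH–SH gauche, I–Cl gauche; 0.8 + 0.8 + 0.9 + 0.9 = 3.4 kcal/mol.
Cl at 240° (eclipsed): CH3–H eclipsed, SH–SH eclipsed, I–Cl eclipsed; 1.8 + 2.9 + 2.8 = 7.5 kcal/mol.
Cl at 300° (staggered): CH3–Cl gauche, SH–SH gauche, I–Cl gauche, I–SH gauche; 0.6 + 0.9 + 0.9 + 1.1 = 3.5 kcal/mol.
The maximum (7.8 kcal/mol) occurs with Cl at 120°.

120°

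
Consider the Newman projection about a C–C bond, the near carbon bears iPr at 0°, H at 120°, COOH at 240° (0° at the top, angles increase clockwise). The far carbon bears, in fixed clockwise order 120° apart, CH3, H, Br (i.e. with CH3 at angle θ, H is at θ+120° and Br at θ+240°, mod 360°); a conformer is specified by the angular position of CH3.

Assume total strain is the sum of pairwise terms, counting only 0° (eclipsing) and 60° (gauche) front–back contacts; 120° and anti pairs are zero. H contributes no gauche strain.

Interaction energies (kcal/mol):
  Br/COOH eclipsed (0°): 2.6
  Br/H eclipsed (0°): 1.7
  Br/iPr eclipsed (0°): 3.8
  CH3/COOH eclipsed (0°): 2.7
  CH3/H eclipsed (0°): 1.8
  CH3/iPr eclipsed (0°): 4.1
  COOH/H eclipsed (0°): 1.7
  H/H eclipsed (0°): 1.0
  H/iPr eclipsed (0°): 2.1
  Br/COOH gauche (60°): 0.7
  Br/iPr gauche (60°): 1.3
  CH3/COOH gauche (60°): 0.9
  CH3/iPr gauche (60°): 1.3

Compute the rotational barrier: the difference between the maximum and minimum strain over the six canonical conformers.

CH3 at 0° (eclipsed): iPr–CH3 eclipsed, H–H eclipsed, COOH–Br eclipsed; 4.1 + 1.0 + 2.6 = 7.7 kcal/mol.
CH3 at 60° (staggered): iPr–CH3 gauche, iPr–Br gauche, COOH–Br gauche; 1.3 + 1.3 + 0.7 = 3.3 kcal/mol.
CH3 at 120° (eclipsed): iPr–Br eclipsed, H–CH3 eclipsed, COOH–H eclipsed; 3.8 + 1.8 + 1.7 = 7.3 kcal/mol.
CH3 at 180° (staggered): iPr–Br gauche, COOH–CH3 gauche; 1.3 + 0.9 = 2.2 kcal/mol.
CH3 at 240° (eclipsed): iPr–H eclipsed, H–Br eclipsed, COOH–CH3 eclipsed; 2.1 + 1.7 + 2.7 = 6.5 kcal/mol.
CH3 at 300° (staggered): iPr–CH3 gauche, COOH–CH3 gauche, COOH–Br gauche; 1.3 + 0.9 + 0.7 = 2.9 kcal/mol.
Max at 0° (7.7 kcal/mol), min at 180° (2.2 kcal/mol); barrier = 5.5 kcal/mol.

5.5 kcal/mol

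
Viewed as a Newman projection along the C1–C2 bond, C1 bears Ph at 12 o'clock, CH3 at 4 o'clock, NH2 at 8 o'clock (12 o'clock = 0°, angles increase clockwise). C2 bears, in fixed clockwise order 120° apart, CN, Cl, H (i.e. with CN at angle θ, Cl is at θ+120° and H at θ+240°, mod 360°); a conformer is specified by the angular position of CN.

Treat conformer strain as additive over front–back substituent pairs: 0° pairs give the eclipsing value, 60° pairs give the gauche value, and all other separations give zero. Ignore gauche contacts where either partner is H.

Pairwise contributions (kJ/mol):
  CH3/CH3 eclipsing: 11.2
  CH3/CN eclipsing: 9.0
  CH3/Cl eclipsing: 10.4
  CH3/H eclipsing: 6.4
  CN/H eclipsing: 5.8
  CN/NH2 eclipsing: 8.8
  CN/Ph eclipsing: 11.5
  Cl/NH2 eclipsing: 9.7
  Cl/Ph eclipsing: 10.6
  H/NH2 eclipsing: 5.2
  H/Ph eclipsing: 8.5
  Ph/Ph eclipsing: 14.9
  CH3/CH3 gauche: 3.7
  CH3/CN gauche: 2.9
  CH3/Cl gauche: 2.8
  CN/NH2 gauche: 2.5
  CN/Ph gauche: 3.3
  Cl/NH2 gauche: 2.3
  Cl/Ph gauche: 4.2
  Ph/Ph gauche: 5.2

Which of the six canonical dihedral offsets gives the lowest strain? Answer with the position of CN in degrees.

60°

CN at 0° (eclipsed): Ph–CN eclipsed, CH3–Cl eclipsed, NH2–H eclipsed; 11.5 + 10.4 + 5.2 = 27.1 kJ/mol.
CN at 60° (staggered): Ph–CN gauche, CH3–CN gauche, CH3–Cl gauche, NH2–Cl gauche; 3.3 + 2.9 + 2.8 + 2.3 = 11.3 kJ/mol.
CN at 120° (eclipsed): Ph–H eclipsed, CH3–CN eclipsed, NH2–Cl eclipsed; 8.5 + 9.0 + 9.7 = 27.2 kJ/mol.
CN at 180° (staggered): Ph–Cl gauche, CH3–CN gauche, NH2–CN gauche, NH2–Cl gauche; 4.2 + 2.9 + 2.5 + 2.3 = 11.9 kJ/mol.
CN at 240° (eclipsed): Ph–Cl eclipsed, CH3–H eclipsed, NH2–CN eclipsed; 10.6 + 6.4 + 8.8 = 25.8 kJ/mol.
CN at 300° (staggered): Ph–CN gauche, Ph–Cl gauche, CH3–Cl gauche, NH2–CN gauche; 3.3 + 4.2 + 2.8 + 2.5 = 12.8 kJ/mol.
The minimum (11.3 kJ/mol) occurs with CN at 60°.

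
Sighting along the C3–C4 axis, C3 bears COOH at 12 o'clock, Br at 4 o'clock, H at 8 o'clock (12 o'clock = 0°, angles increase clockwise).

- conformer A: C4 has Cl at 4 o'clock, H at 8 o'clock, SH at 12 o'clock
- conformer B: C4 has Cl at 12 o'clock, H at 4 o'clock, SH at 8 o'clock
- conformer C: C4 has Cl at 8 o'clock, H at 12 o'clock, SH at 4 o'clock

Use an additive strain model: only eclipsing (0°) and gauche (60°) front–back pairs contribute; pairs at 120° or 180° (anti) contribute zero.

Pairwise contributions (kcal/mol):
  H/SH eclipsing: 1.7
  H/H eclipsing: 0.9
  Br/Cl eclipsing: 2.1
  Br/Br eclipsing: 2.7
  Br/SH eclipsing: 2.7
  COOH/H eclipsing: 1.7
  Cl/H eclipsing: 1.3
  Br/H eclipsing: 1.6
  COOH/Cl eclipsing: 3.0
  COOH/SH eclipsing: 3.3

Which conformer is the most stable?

A (eclipsed): COOH(0°)/SH(0°) eclipsed 3.3; Br(120°)/Cl(120°) eclipsed 2.1; H(240°)/H(240°) eclipsed 0.9 → 6.3 kcal/mol.
B (eclipsed): COOH(0°)/Cl(0°) eclipsed 3.0; Br(120°)/H(120°) eclipsed 1.6; H(240°)/SH(240°) eclipsed 1.7 → 6.3 kcal/mol.
C (eclipsed): COOH(0°)/H(0°) eclipsed 1.7; Br(120°)/SH(120°) eclipsed 2.7; H(240°)/Cl(240°) eclipsed 1.3 → 5.7 kcal/mol.
C has the lowest total (5.7 kcal/mol).

C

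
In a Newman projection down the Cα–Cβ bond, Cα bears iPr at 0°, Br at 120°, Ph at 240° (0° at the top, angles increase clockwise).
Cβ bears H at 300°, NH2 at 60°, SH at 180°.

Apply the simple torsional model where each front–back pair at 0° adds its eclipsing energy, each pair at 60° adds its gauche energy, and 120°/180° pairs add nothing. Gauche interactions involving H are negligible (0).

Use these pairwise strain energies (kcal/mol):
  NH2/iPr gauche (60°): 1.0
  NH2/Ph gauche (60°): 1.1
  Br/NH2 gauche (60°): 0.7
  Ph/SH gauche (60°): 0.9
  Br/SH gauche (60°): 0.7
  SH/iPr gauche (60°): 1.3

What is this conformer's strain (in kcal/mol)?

This conformer is staggered. iPr at 0° is gauche with NH2 at 60° (1.0); Br at 120° is gauche with NH2 at 60° (0.7); Br at 120° is gauche with SH at 180° (0.7); Ph at 240° is gauche with SH at 180° (0.9). Total 3.3 kcal/mol.

3.3 kcal/mol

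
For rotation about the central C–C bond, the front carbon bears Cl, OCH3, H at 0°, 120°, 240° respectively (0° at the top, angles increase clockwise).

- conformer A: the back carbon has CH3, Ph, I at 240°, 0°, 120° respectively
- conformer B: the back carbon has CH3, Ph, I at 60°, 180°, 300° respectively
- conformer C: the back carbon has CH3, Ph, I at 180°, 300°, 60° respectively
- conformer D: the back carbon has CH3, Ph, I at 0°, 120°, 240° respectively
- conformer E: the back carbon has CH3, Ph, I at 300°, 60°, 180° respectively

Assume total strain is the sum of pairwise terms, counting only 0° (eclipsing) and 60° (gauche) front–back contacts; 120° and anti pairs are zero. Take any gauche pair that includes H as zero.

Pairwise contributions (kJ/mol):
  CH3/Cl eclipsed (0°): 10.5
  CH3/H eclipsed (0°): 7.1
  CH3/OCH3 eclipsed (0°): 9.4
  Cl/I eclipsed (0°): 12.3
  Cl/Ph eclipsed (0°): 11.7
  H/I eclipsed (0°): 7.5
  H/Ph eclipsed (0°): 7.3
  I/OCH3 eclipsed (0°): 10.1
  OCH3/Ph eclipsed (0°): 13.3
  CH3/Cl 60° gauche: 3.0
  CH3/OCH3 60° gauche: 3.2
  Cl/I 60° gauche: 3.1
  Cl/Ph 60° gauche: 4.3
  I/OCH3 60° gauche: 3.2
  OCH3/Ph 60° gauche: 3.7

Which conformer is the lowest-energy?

A is eclipsed. Cl at 0° is eclipsed with Ph at 0° (11.7); OCH3 at 120° is eclipsed with I at 120° (10.1); H at 240° is eclipsed with CH3 at 240° (7.1). Total 28.9 kJ/mol.
B is staggered. Cl at 0° is gauche with CH3 at 60° (3.0); Cl at 0° is gauche with I at 300° (3.1); OCH3 at 120° is gauche with CH3 at 60° (3.2); OCH3 at 120° is gauche with Ph at 180° (3.7). Total 13.0 kJ/mol.
C is staggered. Cl at 0° is gauche with Ph at 300° (4.3); Cl at 0° is gauche with I at 60° (3.1); OCH3 at 120° is gauche with CH3 at 180° (3.2); OCH3 at 120° is gauche with I at 60° (3.2). Total 13.8 kJ/mol.
D is eclipsed. Cl at 0° is eclipsed with CH3 at 0° (10.5); OCH3 at 120° is eclipsed with Ph at 120° (13.3); H at 240° is eclipsed with I at 240° (7.5). Total 31.3 kJ/mol.
E is staggered. Cl at 0° is gauche with CH3 at 300° (3.0); Cl at 0° is gauche with Ph at 60° (4.3); OCH3 at 120° is gauche with Ph at 60° (3.7); OCH3 at 120° is gauche with I at 180° (3.2). Total 14.2 kJ/mol.
B has the lowest total (13.0 kJ/mol).

B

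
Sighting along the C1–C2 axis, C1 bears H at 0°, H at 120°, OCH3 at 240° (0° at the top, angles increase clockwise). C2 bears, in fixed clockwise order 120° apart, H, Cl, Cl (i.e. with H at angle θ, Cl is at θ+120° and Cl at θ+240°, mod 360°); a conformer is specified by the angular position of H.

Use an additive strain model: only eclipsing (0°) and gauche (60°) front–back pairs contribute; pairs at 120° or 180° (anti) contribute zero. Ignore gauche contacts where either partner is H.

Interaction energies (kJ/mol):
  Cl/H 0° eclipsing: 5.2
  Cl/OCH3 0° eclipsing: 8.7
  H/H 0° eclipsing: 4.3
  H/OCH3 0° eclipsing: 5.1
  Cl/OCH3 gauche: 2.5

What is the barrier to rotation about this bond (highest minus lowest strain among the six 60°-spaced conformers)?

H at 0° (eclipsed): H–H eclipsed, H–Cl eclipsed, OCH3–Cl eclipsed; 4.3 + 5.2 + 8.7 = 18.2 kJ/mol.
H at 60° (staggered): OCH3–Cl gauche, OCH3–Cl gauche; 2.5 + 2.5 = 5.0 kJ/mol.
H at 120° (eclipsed): H–Cl eclipsed, H–H eclipsed, OCH3–Cl eclipsed; 5.2 + 4.3 + 8.7 = 18.2 kJ/mol.
H at 180° (staggered): OCH3–Cl gauche; 2.5 = 2.5 kJ/mol.
H at 240° (eclipsed): H–Cl eclipsed, H–Cl eclipsed, OCH3–H eclipsed; 5.2 + 5.2 + 5.1 = 15.5 kJ/mol.
H at 300° (staggered): OCH3–Cl gauche; 2.5 = 2.5 kJ/mol.
Max at 0° (18.2 kJ/mol), min at 180° (2.5 kJ/mol); barrier = 15.7 kJ/mol.

15.7 kJ/mol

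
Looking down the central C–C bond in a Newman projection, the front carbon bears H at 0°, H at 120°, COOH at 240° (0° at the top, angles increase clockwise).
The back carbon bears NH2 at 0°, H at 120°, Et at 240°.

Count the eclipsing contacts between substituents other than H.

1

Non-H eclipsing pairs: COOH(240°)/Et(240°) — 1 interaction.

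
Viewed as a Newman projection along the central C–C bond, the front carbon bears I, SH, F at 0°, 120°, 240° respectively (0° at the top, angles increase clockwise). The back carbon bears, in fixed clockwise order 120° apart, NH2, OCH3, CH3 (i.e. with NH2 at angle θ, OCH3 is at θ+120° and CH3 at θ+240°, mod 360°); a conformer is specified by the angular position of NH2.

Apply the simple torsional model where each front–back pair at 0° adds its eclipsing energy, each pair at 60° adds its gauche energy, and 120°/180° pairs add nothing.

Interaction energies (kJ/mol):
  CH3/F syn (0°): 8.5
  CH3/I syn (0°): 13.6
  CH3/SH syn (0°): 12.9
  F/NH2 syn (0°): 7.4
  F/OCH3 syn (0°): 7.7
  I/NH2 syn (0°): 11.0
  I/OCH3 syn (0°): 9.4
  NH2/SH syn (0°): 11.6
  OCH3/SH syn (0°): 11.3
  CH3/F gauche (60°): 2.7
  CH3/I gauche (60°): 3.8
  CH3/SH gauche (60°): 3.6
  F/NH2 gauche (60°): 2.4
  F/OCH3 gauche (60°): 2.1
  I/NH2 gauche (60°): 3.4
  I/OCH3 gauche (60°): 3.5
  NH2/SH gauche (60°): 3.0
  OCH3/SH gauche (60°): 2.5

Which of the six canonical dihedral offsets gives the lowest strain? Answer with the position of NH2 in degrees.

NH2 at 0° (eclipsed): I(0°)/NH2(0°) eclipsed 11.0; SH(120°)/OCH3(120°) eclipsed 11.3; F(240°)/CH3(240°) eclipsed 8.5 → 30.8 kJ/mol.
NH2 at 60° (staggered): I(0°)/NH2(60°) gauche 3.4; I(0°)/CH3(300°) gauche 3.8; SH(120°)/NH2(60°) gauche 3.0; SH(120°)/OCH3(180°) gauche 2.5; F(240°)/OCH3(180°) gauche 2.1; F(240°)/CH3(300°) gauche 2.7 → 17.5 kJ/mol.
NH2 at 120° (eclipsed): I(0°)/CH3(0°) eclipsed 13.6; SH(120°)/NH2(120°) eclipsed 11.6; F(240°)/OCH3(240°) eclipsed 7.7 → 32.9 kJ/mol.
NH2 at 180° (staggered): I(0°)/OCH3(300°) gauche 3.5; I(0°)/CH3(60°) gauche 3.8; SH(120°)/NH2(180°) gauche 3.0; SH(120°)/CH3(60°) gauche 3.6; F(240°)/NH2(180°) gauche 2.4; F(240°)/OCH3(300°) gauche 2.1 → 18.4 kJ/mol.
NH2 at 240° (eclipsed): I(0°)/OCH3(0°) eclipsed 9.4; SH(120°)/CH3(120°) eclipsed 12.9; F(240°)/NH2(240°) eclipsed 7.4 → 29.7 kJ/mol.
NH2 at 300° (staggered): I(0°)/NH2(300°) gauche 3.4; I(0°)/OCH3(60°) gauche 3.5; SH(120°)/OCH3(60°) gauche 2.5; SH(120°)/CH3(180°) gauche 3.6; F(240°)/NH2(300°) gauche 2.4; F(240°)/CH3(180°) gauche 2.7 → 18.1 kJ/mol.
The minimum (17.5 kJ/mol) occurs with NH2 at 60°.

60°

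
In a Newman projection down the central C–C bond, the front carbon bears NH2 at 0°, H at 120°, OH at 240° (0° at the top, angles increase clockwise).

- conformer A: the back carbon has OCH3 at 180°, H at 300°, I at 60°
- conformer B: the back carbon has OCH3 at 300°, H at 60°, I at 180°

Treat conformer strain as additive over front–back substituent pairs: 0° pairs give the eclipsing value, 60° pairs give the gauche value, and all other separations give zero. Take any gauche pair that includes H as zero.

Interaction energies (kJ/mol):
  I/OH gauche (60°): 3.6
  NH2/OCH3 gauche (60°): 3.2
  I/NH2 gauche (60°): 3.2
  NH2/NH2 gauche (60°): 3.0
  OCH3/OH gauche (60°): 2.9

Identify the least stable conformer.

A (staggered): NH2–I gauche, OH–OCH3 gauche; 3.2 + 2.9 = 6.1 kJ/mol.
B (staggered): NH2–OCH3 gauche, OH–OCH3 gauche, OH–I gauche; 3.2 + 2.9 + 3.6 = 9.7 kJ/mol.
B has the highest total (9.7 kJ/mol).

B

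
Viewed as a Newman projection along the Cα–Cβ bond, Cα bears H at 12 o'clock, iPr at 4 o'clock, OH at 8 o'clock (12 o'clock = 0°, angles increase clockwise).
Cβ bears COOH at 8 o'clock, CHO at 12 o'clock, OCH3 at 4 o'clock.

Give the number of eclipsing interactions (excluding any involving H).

2

Non-H eclipsing pairs: iPr(120°)/OCH3(120°); OH(240°)/COOH(240°) — 2 interactions.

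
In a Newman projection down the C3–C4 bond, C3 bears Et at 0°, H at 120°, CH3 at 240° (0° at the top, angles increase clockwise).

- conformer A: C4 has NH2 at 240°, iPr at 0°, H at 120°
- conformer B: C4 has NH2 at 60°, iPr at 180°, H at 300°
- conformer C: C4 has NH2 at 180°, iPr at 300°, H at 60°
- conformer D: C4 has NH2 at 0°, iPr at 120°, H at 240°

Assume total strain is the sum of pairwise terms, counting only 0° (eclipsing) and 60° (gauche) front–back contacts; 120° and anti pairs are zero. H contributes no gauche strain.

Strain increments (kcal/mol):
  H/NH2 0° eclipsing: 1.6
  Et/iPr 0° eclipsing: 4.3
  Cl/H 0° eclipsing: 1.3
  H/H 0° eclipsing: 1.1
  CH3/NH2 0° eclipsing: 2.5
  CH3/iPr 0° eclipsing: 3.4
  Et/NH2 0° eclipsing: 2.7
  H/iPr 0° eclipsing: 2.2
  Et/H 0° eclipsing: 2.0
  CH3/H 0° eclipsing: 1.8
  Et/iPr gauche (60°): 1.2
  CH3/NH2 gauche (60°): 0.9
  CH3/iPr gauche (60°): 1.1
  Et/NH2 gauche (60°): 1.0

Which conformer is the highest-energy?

A (eclipsed): Et–iPr eclipsed, H–H eclipsed, CH3–NH2 eclipsed; 4.3 + 1.1 + 2.5 = 7.9 kcal/mol.
B (staggered): Et–NH2 gauche, CH3–iPr gauche; 1.0 + 1.1 = 2.1 kcal/mol.
C (staggered): Et–iPr gauche, CH3–NH2 gauche, CH3–iPr gauche; 1.2 + 0.9 + 1.1 = 3.2 kcal/mol.
D (eclipsed): Et–NH2 eclipsed, H–iPr eclipsed, CH3–H eclipsed; 2.7 + 2.2 + 1.8 = 6.7 kcal/mol.
A has the highest total (7.9 kcal/mol).

A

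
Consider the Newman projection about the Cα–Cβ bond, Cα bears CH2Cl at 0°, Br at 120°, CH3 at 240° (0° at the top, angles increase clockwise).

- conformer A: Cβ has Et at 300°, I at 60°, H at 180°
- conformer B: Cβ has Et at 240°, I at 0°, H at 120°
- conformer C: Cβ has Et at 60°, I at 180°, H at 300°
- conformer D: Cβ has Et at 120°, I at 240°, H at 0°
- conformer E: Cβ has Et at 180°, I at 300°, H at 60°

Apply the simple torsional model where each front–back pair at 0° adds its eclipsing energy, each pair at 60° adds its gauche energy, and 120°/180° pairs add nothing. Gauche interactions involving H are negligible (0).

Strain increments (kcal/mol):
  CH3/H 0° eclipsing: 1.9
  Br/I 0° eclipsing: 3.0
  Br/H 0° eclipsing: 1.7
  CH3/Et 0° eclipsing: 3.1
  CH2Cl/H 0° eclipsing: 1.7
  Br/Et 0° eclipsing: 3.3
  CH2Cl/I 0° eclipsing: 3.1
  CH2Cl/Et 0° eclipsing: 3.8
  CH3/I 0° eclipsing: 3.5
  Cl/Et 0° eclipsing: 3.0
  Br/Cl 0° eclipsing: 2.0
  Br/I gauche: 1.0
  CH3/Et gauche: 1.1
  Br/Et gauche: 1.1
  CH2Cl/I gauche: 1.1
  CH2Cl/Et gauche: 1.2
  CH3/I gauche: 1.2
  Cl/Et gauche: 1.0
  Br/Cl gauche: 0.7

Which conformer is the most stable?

A (staggered): CH2Cl–Et gauche, CH2Cl–I gauche, Br–I gauche, CH3–Et gauche; 1.2 + 1.1 + 1.0 + 1.1 = 4.4 kcal/mol.
B (eclipsed): CH2Cl–I eclipsed, Br–H eclipsed, CH3–Et eclipsed; 3.1 + 1.7 + 3.1 = 7.9 kcal/mol.
C (staggered): CH2Cl–Et gauche, Br–Et gauche, Br–I gauche, CH3–I gauche; 1.2 + 1.1 + 1.0 + 1.2 = 4.5 kcal/mol.
D (eclipsed): CH2Cl–H eclipsed, Br–Et eclipsed, CH3–I eclipsed; 1.7 + 3.3 + 3.5 = 8.5 kcal/mol.
E (staggered): CH2Cl–I gauche, Br–Et gauche, CH3–Et gauche, CH3–I gauche; 1.1 + 1.1 + 1.1 + 1.2 = 4.5 kcal/mol.
A has the lowest total (4.4 kcal/mol).

A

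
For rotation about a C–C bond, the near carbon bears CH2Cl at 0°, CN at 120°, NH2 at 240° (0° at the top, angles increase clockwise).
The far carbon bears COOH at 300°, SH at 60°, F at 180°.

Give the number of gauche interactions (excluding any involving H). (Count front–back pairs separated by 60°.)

6

Non-H gauche pairs: CH2Cl(0°)/COOH(300°); CH2Cl(0°)/SH(60°); CN(120°)/SH(60°); CN(120°)/F(180°); NH2(240°)/COOH(300°); NH2(240°)/F(180°) — 6 interactions.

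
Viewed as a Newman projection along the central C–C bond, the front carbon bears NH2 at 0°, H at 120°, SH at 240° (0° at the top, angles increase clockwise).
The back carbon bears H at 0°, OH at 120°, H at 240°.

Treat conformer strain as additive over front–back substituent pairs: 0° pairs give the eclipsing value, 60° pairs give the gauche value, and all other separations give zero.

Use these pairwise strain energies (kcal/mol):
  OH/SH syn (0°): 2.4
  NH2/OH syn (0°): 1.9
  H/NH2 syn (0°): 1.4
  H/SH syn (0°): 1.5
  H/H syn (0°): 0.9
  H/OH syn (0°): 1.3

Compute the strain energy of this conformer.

4.2 kcal/mol

This conformer is eclipsed. NH2 at 0° is eclipsed with H at 0° (1.4); H at 120° is eclipsed with OH at 120° (1.3); SH at 240° is eclipsed with H at 240° (1.5). Total 4.2 kcal/mol.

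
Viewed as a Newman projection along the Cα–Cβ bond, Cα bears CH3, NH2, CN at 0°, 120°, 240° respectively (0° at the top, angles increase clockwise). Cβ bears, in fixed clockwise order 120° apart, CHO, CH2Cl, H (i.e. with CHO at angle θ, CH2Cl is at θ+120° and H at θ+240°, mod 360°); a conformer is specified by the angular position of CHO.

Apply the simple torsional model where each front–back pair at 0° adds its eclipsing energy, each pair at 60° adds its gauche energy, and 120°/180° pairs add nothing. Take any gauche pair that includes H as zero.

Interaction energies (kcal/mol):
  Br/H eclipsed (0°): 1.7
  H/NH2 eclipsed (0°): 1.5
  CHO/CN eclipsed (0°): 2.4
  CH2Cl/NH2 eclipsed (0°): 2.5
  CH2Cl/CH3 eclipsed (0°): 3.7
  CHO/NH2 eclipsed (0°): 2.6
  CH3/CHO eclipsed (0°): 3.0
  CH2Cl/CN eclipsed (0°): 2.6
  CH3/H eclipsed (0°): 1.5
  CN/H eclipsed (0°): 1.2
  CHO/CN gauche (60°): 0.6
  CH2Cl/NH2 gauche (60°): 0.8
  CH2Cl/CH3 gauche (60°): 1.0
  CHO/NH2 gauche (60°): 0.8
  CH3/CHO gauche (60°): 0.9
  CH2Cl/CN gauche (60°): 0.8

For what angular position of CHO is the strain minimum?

180°

CHO at 0° (eclipsed): CH3(0°)/CHO(0°) eclipsed 3.0; NH2(120°)/CH2Cl(120°) eclipsed 2.5; CN(240°)/H(240°) eclipsed 1.2 → 6.7 kcal/mol.
CHO at 60° (staggered): CH3(0°)/CHO(60°) gauche 0.9; NH2(120°)/CHO(60°) gauche 0.8; NH2(120°)/CH2Cl(180°) gauche 0.8; CN(240°)/CH2Cl(180°) gauche 0.8 → 3.3 kcal/mol.
CHO at 120° (eclipsed): CH3(0°)/H(0°) eclipsed 1.5; NH2(120°)/CHO(120°) eclipsed 2.6; CN(240°)/CH2Cl(240°) eclipsed 2.6 → 6.7 kcal/mol.
CHO at 180° (staggered): CH3(0°)/CH2Cl(300°) gauche 1.0; NH2(120°)/CHO(180°) gauche 0.8; CN(240°)/CHO(180°) gauche 0.6; CN(240°)/CH2Cl(300°) gauche 0.8 → 3.2 kcal/mol.
CHO at 240° (eclipsed): CH3(0°)/CH2Cl(0°) eclipsed 3.7; NH2(120°)/H(120°) eclipsed 1.5; CN(240°)/CHO(240°) eclipsed 2.4 → 7.6 kcal/mol.
CHO at 300° (staggered): CH3(0°)/CHO(300°) gauche 0.9; CH3(0°)/CH2Cl(60°) gauche 1.0; NH2(120°)/CH2Cl(60°) gauche 0.8; CN(240°)/CHO(300°) gauche 0.6 → 3.3 kcal/mol.
The minimum (3.2 kcal/mol) occurs with CHO at 180°.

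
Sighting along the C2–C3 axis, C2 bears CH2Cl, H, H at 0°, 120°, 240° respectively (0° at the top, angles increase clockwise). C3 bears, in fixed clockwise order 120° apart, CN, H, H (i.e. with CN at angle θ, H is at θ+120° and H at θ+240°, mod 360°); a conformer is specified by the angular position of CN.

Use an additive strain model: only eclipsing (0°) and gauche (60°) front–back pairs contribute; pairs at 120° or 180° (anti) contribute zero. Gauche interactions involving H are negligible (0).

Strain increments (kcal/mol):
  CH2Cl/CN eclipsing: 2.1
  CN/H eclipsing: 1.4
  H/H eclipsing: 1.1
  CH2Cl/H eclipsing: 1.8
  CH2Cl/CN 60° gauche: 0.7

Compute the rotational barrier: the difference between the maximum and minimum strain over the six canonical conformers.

4.3 kcal/mol

CN at 0° (eclipsed): CH2Cl(0°)/CN(0°) eclipsed 2.1; H(120°)/H(120°) eclipsed 1.1; H(240°)/H(240°) eclipsed 1.1 → 4.3 kcal/mol.
CN at 60° (staggered): CH2Cl(0°)/CN(60°) gauche 0.7 → 0.7 kcal/mol.
CN at 120° (eclipsed): CH2Cl(0°)/H(0°) eclipsed 1.8; H(120°)/CN(120°) eclipsed 1.4; H(240°)/H(240°) eclipsed 1.1 → 4.3 kcal/mol.
CN at 180° (staggered): no non-H gauche contacts → 0.0 kcal/mol.
CN at 240° (eclipsed): CH2Cl(0°)/H(0°) eclipsed 1.8; H(120°)/H(120°) eclipsed 1.1; H(240°)/CN(240°) eclipsed 1.4 → 4.3 kcal/mol.
CN at 300° (staggered): CH2Cl(0°)/CN(300°) gauche 0.7 → 0.7 kcal/mol.
Max at 0° (4.3 kcal/mol), min at 180° (0.0 kcal/mol); barrier = 4.3 kcal/mol.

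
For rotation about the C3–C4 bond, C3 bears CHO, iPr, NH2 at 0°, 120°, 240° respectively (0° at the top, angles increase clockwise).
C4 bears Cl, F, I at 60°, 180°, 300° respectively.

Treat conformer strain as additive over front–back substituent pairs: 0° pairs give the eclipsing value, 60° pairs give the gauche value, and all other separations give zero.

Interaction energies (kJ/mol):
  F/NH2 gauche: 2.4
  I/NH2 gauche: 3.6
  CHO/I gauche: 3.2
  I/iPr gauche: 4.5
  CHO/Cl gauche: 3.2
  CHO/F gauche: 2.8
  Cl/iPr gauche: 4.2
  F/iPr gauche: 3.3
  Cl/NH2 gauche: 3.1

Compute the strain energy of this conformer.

This conformer (staggered): CHO(0°)/Cl(60°) gauche 3.2; CHO(0°)/I(300°) gauche 3.2; iPr(120°)/Cl(60°) gauche 4.2; iPr(120°)/F(180°) gauche 3.3; NH2(240°)/F(180°) gauche 2.4; NH2(240°)/I(300°) gauche 3.6 → 19.9 kJ/mol.

19.9 kJ/mol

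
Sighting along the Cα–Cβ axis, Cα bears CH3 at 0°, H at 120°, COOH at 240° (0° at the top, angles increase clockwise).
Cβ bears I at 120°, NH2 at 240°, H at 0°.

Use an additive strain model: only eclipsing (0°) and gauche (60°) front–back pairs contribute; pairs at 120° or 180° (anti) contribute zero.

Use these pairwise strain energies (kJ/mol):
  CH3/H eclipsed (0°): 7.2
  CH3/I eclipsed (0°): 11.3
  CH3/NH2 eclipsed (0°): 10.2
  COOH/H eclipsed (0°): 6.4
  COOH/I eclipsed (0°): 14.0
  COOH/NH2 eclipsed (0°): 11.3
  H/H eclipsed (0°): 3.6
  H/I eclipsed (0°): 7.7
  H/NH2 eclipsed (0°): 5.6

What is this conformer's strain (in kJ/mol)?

26.2 kJ/mol

This conformer (eclipsed): CH3–H eclipsed, H–I eclipsed, COOH–NH2 eclipsed; 7.2 + 7.7 + 11.3 = 26.2 kJ/mol.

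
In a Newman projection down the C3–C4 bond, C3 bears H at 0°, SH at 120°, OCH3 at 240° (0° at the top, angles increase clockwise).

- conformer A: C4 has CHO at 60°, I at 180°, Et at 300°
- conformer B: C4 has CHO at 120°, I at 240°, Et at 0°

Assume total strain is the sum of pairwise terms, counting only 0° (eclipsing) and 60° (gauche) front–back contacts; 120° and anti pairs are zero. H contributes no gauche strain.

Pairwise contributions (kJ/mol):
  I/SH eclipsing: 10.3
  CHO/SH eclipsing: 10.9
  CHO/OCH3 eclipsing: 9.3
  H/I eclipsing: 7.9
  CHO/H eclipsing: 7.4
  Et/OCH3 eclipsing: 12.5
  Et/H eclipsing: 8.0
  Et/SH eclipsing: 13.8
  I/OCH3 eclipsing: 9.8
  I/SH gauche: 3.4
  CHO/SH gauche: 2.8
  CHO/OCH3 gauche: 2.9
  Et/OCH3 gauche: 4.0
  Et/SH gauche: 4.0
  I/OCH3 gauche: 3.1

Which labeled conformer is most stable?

A

A is staggered. SH at 120° is gauche with CHO at 60° (2.8); SH at 120° is gauche with I at 180° (3.4); OCH3 at 240° is gauche with I at 180° (3.1); OCH3 at 240° is gauche with Et at 300° (4.0). Total 13.3 kJ/mol.
B is eclipsed. H at 0° is eclipsed with Et at 0° (8.0); SH at 120° is eclipsed with CHO at 120° (10.9); OCH3 at 240° is eclipsed with I at 240° (9.8). Total 28.7 kJ/mol.
A has the lowest total (13.3 kJ/mol).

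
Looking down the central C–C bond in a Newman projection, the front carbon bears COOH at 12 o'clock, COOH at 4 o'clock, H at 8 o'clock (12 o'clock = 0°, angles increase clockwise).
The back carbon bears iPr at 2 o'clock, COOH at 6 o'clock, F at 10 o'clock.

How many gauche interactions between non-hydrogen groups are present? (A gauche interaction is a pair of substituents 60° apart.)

Non-H gauche pairs: COOH(0°)/iPr(60°); COOH(0°)/F(300°); COOH(120°)/iPr(60°); COOH(120°)/COOH(180°) — 4 interactions.

4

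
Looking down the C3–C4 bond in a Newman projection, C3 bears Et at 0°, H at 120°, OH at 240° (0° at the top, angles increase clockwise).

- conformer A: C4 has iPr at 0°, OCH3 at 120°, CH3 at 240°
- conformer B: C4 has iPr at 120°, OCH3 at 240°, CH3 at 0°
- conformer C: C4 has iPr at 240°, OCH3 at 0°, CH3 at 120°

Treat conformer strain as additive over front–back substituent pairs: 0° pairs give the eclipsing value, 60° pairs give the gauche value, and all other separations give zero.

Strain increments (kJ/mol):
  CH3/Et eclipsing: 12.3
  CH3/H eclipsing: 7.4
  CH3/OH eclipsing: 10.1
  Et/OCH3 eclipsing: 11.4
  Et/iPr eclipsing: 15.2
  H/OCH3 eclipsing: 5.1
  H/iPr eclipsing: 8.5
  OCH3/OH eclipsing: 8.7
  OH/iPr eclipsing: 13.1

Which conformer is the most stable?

A is eclipsed. Et at 0° is eclipsed with iPr at 0° (15.2); H at 120° is eclipsed with OCH3 at 120° (5.1); OH at 240° is eclipsed with CH3 at 240° (10.1). Total 30.4 kJ/mol.
B is eclipsed. Et at 0° is eclipsed with CH3 at 0° (12.3); H at 120° is eclipsed with iPr at 120° (8.5); OH at 240° is eclipsed with OCH3 at 240° (8.7). Total 29.5 kJ/mol.
C is eclipsed. Et at 0° is eclipsed with OCH3 at 0° (11.4); H at 120° is eclipsed with CH3 at 120° (7.4); OH at 240° is eclipsed with iPr at 240° (13.1). Total 31.9 kJ/mol.
B has the lowest total (29.5 kJ/mol).

B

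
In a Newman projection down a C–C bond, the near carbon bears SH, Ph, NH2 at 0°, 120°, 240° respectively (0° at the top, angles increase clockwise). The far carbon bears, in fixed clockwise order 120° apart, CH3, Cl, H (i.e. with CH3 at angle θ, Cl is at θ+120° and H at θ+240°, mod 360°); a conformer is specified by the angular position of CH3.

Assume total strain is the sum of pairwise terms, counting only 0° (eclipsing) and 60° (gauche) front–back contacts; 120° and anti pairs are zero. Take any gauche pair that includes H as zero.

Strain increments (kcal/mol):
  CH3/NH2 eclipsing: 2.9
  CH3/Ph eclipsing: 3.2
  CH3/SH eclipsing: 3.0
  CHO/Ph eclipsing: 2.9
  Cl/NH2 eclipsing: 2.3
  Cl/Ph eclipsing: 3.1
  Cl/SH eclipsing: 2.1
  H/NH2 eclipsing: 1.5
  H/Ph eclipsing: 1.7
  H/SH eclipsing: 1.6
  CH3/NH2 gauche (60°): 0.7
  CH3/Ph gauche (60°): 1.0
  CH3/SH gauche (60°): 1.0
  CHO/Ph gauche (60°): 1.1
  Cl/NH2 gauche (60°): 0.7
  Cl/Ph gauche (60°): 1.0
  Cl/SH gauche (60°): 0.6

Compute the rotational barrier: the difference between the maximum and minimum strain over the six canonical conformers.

CH3 at 0° (eclipsed): SH(0°)/CH3(0°) eclipsed 3.0; Ph(120°)/Cl(120°) eclipsed 3.1; NH2(240°)/H(240°) eclipsed 1.5 → 7.6 kcal/mol.
CH3 at 60° (staggered): SH(0°)/CH3(60°) gauche 1.0; Ph(120°)/CH3(60°) gauche 1.0; Ph(120°)/Cl(180°) gauche 1.0; NH2(240°)/Cl(180°) gauche 0.7 → 3.7 kcal/mol.
CH3 at 120° (eclipsed): SH(0°)/H(0°) eclipsed 1.6; Ph(120°)/CH3(120°) eclipsed 3.2; NH2(240°)/Cl(240°) eclipsed 2.3 → 7.1 kcal/mol.
CH3 at 180° (staggered): SH(0°)/Cl(300°) gauche 0.6; Ph(120°)/CH3(180°) gauche 1.0; NH2(240°)/CH3(180°) gauche 0.7; NH2(240°)/Cl(300°) gauche 0.7 → 3.0 kcal/mol.
CH3 at 240° (eclipsed): SH(0°)/Cl(0°) eclipsed 2.1; Ph(120°)/H(120°) eclipsed 1.7; NH2(240°)/CH3(240°) eclipsed 2.9 → 6.7 kcal/mol.
CH3 at 300° (staggered): SH(0°)/CH3(300°) gauche 1.0; SH(0°)/Cl(60°) gauche 0.6; Ph(120°)/Cl(60°) gauche 1.0; NH2(240°)/CH3(300°) gauche 0.7 → 3.3 kcal/mol.
Max at 0° (7.6 kcal/mol), min at 180° (3.0 kcal/mol); barrier = 4.6 kcal/mol.

4.6 kcal/mol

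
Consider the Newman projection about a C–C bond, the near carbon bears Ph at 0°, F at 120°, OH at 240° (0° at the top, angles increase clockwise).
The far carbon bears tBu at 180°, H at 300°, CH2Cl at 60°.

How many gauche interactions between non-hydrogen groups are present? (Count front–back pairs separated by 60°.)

Non-H gauche pairs: Ph(0°)/CH2Cl(60°); F(120°)/tBu(180°); F(120°)/CH2Cl(60°); OH(240°)/tBu(180°) — 4 interactions.

4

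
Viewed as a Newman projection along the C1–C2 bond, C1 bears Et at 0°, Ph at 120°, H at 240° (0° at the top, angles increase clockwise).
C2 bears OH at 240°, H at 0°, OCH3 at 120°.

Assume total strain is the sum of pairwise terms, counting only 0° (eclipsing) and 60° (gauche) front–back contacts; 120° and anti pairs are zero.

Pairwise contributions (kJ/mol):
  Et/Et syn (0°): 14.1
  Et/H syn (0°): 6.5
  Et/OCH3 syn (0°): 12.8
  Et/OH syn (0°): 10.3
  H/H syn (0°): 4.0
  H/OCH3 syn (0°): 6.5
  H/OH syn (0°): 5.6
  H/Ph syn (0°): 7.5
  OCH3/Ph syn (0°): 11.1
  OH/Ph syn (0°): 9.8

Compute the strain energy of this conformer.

23.2 kJ/mol

This conformer is eclipsed. Et at 0° is eclipsed with H at 0° (6.5); Ph at 120° is eclipsed with OCH3 at 120° (11.1); H at 240° is eclipsed with OH at 240° (5.6). Total 23.2 kJ/mol.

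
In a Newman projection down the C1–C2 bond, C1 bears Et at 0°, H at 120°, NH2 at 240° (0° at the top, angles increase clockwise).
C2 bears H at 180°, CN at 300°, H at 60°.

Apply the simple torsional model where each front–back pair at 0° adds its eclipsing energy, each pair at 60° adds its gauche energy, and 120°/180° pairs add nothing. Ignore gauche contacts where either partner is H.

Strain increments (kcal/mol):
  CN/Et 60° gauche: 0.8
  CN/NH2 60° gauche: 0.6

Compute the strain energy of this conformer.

1.4 kcal/mol

This conformer is staggered. Et at 0° is gauche with CN at 300° (0.8); NH2 at 240° is gauche with CN at 300° (0.6). Total 1.4 kcal/mol.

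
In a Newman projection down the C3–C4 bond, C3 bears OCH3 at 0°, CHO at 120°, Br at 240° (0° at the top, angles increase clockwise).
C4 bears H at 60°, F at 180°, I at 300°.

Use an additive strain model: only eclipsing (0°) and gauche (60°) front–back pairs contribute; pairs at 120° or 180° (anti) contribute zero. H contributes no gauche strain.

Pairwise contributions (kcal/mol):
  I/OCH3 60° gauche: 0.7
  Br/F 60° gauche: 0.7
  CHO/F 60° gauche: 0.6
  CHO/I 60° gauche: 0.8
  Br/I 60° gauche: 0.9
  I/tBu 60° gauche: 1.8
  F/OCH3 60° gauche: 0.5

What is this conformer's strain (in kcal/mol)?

This conformer (staggered): OCH3–I gauche, CHO–F gauche, Br–F gauche, Br–I gauche; 0.7 + 0.6 + 0.7 + 0.9 = 2.9 kcal/mol.

2.9 kcal/mol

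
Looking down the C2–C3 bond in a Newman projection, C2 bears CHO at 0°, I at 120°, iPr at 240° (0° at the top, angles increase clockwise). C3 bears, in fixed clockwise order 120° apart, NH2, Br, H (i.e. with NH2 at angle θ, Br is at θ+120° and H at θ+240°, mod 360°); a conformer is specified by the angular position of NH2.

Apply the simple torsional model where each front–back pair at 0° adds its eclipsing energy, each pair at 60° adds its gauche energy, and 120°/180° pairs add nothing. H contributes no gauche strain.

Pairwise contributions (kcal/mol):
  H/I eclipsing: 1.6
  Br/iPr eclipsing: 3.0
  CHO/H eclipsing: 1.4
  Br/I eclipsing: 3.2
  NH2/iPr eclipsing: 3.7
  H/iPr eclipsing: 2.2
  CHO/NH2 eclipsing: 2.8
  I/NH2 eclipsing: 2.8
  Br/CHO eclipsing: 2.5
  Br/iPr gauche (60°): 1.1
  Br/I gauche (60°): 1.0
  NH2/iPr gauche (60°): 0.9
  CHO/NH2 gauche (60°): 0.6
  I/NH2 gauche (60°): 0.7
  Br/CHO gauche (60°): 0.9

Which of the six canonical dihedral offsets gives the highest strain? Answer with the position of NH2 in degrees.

NH2 at 0° is eclipsed. CHO at 0° is eclipsed with NH2 at 0° (2.8); I at 120° is eclipsed with Br at 120° (3.2); iPr at 240° is eclipsed with H at 240° (2.2). Total 8.2 kcal/mol.
NH2 at 60° is staggered. CHO at 0° is gauche with NH2 at 60° (0.6); I at 120° is gauche with NH2 at 60° (0.7); I at 120° is gauche with Br at 180° (1.0); iPr at 240° is gauche with Br at 180° (1.1). Total 3.4 kcal/mol.
NH2 at 120° is eclipsed. CHO at 0° is eclipsed with H at 0° (1.4); I at 120° is eclipsed with NH2 at 120° (2.8); iPr at 240° is eclipsed with Br at 240° (3.0). Total 7.2 kcal/mol.
NH2 at 180° is staggered. CHO at 0° is gauche with Br at 300° (0.9); I at 120° is gauche with NH2 at 180° (0.7); iPr at 240° is gauche with NH2 at 180° (0.9); iPr at 240° is gauche with Br at 300° (1.1). Total 3.6 kcal/mol.
NH2 at 240° is eclipsed. CHO at 0° is eclipsed with Br at 0° (2.5); I at 120° is eclipsed with H at 120° (1.6); iPr at 240° is eclipsed with NH2 at 240° (3.7). Total 7.8 kcal/mol.
NH2 at 300° is staggered. CHO at 0° is gauche with NH2 at 300° (0.6); CHO at 0° is gauche with Br at 60° (0.9); I at 120° is gauche with Br at 60° (1.0); iPr at 240° is gauche with NH2 at 300° (0.9). Total 3.4 kcal/mol.
The maximum (8.2 kcal/mol) occurs with NH2 at 0°.

0°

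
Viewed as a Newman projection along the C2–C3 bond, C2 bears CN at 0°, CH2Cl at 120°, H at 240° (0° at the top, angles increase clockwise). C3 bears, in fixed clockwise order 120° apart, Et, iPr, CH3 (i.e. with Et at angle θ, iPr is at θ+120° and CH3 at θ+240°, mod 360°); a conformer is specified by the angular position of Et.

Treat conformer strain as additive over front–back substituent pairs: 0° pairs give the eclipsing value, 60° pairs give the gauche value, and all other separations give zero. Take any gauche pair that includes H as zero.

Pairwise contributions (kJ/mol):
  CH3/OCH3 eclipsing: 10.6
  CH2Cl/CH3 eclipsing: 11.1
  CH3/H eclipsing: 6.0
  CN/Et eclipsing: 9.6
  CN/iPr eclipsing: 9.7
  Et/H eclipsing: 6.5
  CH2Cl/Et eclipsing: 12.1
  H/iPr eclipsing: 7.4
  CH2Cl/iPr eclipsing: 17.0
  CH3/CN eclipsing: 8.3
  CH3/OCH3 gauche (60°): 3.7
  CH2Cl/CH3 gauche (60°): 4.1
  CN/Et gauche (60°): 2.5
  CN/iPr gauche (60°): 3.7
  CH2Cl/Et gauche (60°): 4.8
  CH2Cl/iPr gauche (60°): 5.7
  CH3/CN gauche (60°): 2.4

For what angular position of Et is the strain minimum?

180°

Et at 0° (eclipsed): CN(0°)/Et(0°) eclipsed 9.6; CH2Cl(120°)/iPr(120°) eclipsed 17.0; H(240°)/CH3(240°) eclipsed 6.0 → 32.6 kJ/mol.
Et at 60° (staggered): CN(0°)/Et(60°) gauche 2.5; CN(0°)/CH3(300°) gauche 2.4; CH2Cl(120°)/Et(60°) gauche 4.8; CH2Cl(120°)/iPr(180°) gauche 5.7 → 15.4 kJ/mol.
Et at 120° (eclipsed): CN(0°)/CH3(0°) eclipsed 8.3; CH2Cl(120°)/Et(120°) eclipsed 12.1; H(240°)/iPr(240°) eclipsed 7.4 → 27.8 kJ/mol.
Et at 180° (staggered): CN(0°)/iPr(300°) gauche 3.7; CN(0°)/CH3(60°) gauche 2.4; CH2Cl(120°)/Et(180°) gauche 4.8; CH2Cl(120°)/CH3(60°) gauche 4.1 → 15.0 kJ/mol.
Et at 240° (eclipsed): CN(0°)/iPr(0°) eclipsed 9.7; CH2Cl(120°)/CH3(120°) eclipsed 11.1; H(240°)/Et(240°) eclipsed 6.5 → 27.3 kJ/mol.
Et at 300° (staggered): CN(0°)/Et(300°) gauche 2.5; CN(0°)/iPr(60°) gauche 3.7; CH2Cl(120°)/iPr(60°) gauche 5.7; CH2Cl(120°)/CH3(180°) gauche 4.1 → 16.0 kJ/mol.
The minimum (15.0 kJ/mol) occurs with Et at 180°.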